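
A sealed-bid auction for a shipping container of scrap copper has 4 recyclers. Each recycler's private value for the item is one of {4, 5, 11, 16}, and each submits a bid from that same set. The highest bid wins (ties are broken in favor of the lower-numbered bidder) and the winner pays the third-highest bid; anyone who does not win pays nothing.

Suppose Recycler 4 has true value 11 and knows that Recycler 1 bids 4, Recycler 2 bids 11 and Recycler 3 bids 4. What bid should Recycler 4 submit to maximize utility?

16

Bid 4: loses, pays 0, utility 0.
Bid 5: loses, pays 0, utility 0.
Bid 11: loses, pays 0, utility 0.
Bid 16: wins, pays 4, utility 11 - 4 = 7.
The best choice is 16 with utility 7.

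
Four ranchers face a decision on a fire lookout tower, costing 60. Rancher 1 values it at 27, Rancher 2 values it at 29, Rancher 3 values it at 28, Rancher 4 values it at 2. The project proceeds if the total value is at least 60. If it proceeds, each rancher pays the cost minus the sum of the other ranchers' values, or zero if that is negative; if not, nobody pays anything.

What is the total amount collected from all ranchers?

6

Total value 86 ≥ cost 60, so it is built.
Rancher 1: others sum to 59; max(0, 60 - 59) = 1.
Rancher 2: others sum to 57; max(0, 60 - 57) = 3.
Rancher 3: others sum to 58; max(0, 60 - 58) = 2.
Rancher 4: others sum to 84; max(0, 60 - 84) = 0.
Total collected = 1 + 3 + 2 + 0 = 6.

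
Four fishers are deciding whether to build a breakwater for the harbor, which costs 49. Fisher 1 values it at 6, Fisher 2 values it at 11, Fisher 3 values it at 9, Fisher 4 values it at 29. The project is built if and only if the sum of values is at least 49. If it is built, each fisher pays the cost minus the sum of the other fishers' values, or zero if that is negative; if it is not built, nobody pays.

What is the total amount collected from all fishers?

Total value 55 ≥ cost 49, so it is built.
Fisher 1: others sum to 49; max(0, 49 - 49) = 0.
Fisher 2: others sum to 44; max(0, 49 - 44) = 5.
Fisher 3: others sum to 46; max(0, 49 - 46) = 3.
Fisher 4: others sum to 26; max(0, 49 - 26) = 23.
Total collected = 0 + 5 + 3 + 23 = 31.

31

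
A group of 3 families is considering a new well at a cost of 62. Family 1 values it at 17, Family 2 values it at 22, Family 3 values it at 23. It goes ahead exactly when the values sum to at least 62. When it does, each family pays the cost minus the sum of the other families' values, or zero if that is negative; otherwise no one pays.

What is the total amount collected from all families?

62

Total value 62 ≥ cost 62, so it is built.
Family 1: others sum to 45; max(0, 62 - 45) = 17.
Family 2: others sum to 40; max(0, 62 - 40) = 22.
Family 3: others sum to 39; max(0, 62 - 39) = 23.
Total collected = 17 + 22 + 23 = 62.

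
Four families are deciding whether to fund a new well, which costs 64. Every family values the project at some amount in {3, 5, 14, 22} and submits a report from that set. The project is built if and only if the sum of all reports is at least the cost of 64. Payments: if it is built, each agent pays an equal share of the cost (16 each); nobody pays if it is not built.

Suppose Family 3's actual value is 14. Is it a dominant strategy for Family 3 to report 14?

No

Consider the case where Family 1 reports 14, Family 2 reports 14 and Family 4 reports 22.
Truthful report 14: project built, pays 16, utility 14 - 16 = -2.
Report 3 instead: project not built, utility 0.
Since 0 > -2, reporting 3 is strictly better here, so truthful reporting is not dominant.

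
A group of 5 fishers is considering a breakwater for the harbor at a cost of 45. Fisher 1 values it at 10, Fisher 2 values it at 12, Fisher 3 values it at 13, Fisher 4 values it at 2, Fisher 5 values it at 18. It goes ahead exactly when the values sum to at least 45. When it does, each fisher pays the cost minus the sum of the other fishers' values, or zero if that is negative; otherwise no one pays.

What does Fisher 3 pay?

Total value 55 ≥ cost 45, so the project is built.
The other fishers' values sum to 42.
Cost minus that sum is 45 - 42 = 3.

3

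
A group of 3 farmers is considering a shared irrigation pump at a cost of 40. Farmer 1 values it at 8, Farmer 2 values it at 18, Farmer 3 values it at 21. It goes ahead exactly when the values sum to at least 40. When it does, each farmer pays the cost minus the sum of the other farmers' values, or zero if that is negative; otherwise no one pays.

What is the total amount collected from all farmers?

Total value 47 ≥ cost 40, so it is built.
Farmer 1: others sum to 39; max(0, 40 - 39) = 1.
Farmer 2: others sum to 29; max(0, 40 - 29) = 11.
Farmer 3: others sum to 26; max(0, 40 - 26) = 14.
Total collected = 1 + 11 + 14 = 26.

26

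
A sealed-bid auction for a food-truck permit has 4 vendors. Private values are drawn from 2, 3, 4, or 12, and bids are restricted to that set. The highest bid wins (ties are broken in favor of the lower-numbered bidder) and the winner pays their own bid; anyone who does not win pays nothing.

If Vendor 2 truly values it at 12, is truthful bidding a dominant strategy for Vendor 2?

No

Consider the case where Vendor 1 bids 2, Vendor 3 bids 2 and Vendor 4 bids 2.
Truthful bid 12: wins, pays 12, utility 12 - 12 = 0.
Bid 3 instead: wins, pays 3, utility 12 - 3 = 9.
Since 9 > 0, bidding 3 is strictly better here, so truthful bidding is not dominant.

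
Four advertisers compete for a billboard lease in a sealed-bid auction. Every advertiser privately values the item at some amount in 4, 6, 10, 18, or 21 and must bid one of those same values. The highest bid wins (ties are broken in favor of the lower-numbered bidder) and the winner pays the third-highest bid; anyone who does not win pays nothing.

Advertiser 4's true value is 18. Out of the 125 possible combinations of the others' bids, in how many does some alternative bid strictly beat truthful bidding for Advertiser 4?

27

Others bid (4, 4, 18): truth gives 0; bid 21 gives 14 > 0. Violating.
Others bid (4, 6, 18): truth gives 0; bid 21 gives 12 > 0. Violating.
Others bid (4, 10, 18): truth gives 0; bid 21 gives 8 > 0. Violating.
Others bid (4, 18, 4): truth gives 0; bid 21 gives 14 > 0. Violating.
Others bid (4, 4, 4): truth gives 14; no alternative beats it.
Others bid (4, 4, 6): truth gives 14; no alternative beats it.
(Checking all 125 profiles: 27 have a profitable deviation, 98 do not.)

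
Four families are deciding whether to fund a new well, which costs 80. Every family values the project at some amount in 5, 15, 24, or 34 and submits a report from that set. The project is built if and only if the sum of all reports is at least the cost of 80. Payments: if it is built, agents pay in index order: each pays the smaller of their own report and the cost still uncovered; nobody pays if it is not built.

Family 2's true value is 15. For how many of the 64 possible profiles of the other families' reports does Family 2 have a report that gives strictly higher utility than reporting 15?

10

Others report (15, 34, 34): truth gives 0; report 5 gives 10 > 0. Violating.
Others report (24, 24, 34): truth gives 0; report 5 gives 10 > 0. Violating.
Others report (24, 34, 24): truth gives 0; report 5 gives 10 > 0. Violating.
Others report (24, 34, 34): truth gives 0; report 5 gives 10 > 0. Violating.
Others report (5, 5, 5): truth gives 0; no alternative beats it.
Others report (5, 5, 15): truth gives 0; no alternative beats it.
(Checking all 64 profiles: 10 have a profitable deviation, 54 do not.)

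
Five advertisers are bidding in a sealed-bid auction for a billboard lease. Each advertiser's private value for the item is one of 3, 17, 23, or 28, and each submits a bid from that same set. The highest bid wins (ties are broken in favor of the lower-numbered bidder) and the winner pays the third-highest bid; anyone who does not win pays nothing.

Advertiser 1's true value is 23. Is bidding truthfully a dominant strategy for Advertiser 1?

No

Consider the case where Advertiser 2 bids 3, Advertiser 3 bids 3, Advertiser 4 bids 3 and Advertiser 5 bids 28.
Truthful bid 23: loses, pays 0, utility 0.
Bid 28 instead: wins, pays 3, utility 23 - 3 = 20.
Since 20 > 0, bidding 28 is strictly better here, so truthful bidding is not dominant.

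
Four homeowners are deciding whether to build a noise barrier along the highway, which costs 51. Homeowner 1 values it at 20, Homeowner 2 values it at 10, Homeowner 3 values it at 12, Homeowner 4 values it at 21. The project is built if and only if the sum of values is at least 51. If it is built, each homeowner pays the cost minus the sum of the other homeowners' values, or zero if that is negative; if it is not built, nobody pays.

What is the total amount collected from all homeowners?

Total value 63 ≥ cost 51, so it is built.
Homeowner 1: others sum to 43; max(0, 51 - 43) = 8.
Homeowner 2: others sum to 53; max(0, 51 - 53) = 0.
Homeowner 3: others sum to 51; max(0, 51 - 51) = 0.
Homeowner 4: others sum to 42; max(0, 51 - 42) = 9.
Total collected = 8 + 0 + 0 + 9 = 17.

17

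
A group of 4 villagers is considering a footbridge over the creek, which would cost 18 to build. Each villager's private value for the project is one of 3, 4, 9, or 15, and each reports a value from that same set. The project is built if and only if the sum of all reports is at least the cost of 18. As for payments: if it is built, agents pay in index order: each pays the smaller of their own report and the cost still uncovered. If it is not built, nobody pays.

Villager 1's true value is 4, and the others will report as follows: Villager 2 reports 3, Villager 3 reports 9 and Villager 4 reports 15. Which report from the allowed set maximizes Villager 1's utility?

3

Report 3: project built, pays 3, utility 4 - 3 = 1.
Report 4: project built, pays 4, utility 4 - 4 = 0.
Report 9: project built, pays 9, utility 4 - 9 = -5.
Report 15: project built, pays 15, utility 4 - 15 = -11.
The best choice is 3 with utility 1.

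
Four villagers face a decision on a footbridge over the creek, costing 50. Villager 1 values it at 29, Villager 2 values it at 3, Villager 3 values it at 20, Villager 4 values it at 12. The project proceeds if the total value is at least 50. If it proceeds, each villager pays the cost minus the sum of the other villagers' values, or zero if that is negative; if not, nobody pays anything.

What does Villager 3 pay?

Total value 64 ≥ cost 50, so the project is built.
The other villagers' values sum to 44.
Cost minus that sum is 50 - 44 = 6.

6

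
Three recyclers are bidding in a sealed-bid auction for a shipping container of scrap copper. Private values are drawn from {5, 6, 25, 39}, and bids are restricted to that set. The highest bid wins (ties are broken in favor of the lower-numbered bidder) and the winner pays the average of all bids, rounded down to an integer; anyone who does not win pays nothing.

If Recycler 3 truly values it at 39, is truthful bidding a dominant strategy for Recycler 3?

No

Consider the case where Recycler 1 bids 5 and Recycler 2 bids 5.
Truthful bid 39: wins, pays 16, utility 39 - 16 = 23.
Bid 6 instead: wins, pays 5, utility 39 - 5 = 34.
Since 34 > 23, bidding 6 is strictly better here, so truthful bidding is not dominant.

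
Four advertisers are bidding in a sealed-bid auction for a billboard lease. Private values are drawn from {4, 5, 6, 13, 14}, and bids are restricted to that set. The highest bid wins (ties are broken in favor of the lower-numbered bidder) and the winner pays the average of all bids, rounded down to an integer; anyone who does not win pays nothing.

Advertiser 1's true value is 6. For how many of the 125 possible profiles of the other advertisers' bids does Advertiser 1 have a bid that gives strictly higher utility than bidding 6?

3

Others bid (4, 5, 5): truth gives 1; bid 5 gives 2 > 1. Violating.
Others bid (5, 4, 5): truth gives 1; bid 5 gives 2 > 1. Violating.
Others bid (5, 5, 4): truth gives 1; bid 5 gives 2 > 1. Violating.
Others bid (4, 4, 4): truth gives 2; no alternative beats it.
Others bid (4, 4, 5): truth gives 2; no alternative beats it.
(Checking all 125 profiles: 3 have a profitable deviation, 122 do not.)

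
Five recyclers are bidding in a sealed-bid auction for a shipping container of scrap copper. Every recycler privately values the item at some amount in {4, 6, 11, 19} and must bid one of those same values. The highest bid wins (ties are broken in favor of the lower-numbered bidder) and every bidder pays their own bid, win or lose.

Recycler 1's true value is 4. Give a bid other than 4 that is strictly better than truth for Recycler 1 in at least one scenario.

Suppose Recycler 2 bids 4, Recycler 3 bids 4, Recycler 4 bids 4 and Recycler 5 bids 6.
Bid 4: loses but pays 4, utility -4.
Bid 6: wins, pays 6, utility 4 - 6 = -2.
So bidding 6 beats truth here (-2 > -4).

6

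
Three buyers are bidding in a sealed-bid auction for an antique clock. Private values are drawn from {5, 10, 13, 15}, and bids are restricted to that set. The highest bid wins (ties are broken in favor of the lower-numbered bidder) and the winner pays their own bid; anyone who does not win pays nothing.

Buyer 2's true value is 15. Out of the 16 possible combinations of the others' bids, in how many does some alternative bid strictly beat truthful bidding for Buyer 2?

6

Others bid (5, 5): truth gives 0; bid 10 gives 5 > 0. Violating.
Others bid (5, 10): truth gives 0; bid 10 gives 5 > 0. Violating.
Others bid (5, 13): truth gives 0; bid 13 gives 2 > 0. Violating.
Others bid (10, 5): truth gives 0; bid 13 gives 2 > 0. Violating.
Others bid (5, 15): truth gives 0; no alternative beats it.
Others bid (10, 15): truth gives 0; no alternative beats it.
(Checking all 16 profiles: 6 have a profitable deviation, 10 do not.)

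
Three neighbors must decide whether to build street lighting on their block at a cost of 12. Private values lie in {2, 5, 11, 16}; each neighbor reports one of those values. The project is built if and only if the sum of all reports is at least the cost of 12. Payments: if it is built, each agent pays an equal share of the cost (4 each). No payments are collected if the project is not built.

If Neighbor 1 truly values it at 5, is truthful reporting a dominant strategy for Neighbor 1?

No

Consider the case where Neighbor 2 reports 2 and Neighbor 3 reports 2.
Truthful report 5: project not built, utility 0.
Report 11 instead: project built, pays 4, utility 5 - 4 = 1.
Since 1 > 0, reporting 11 is strictly better here, so truthful reporting is not dominant.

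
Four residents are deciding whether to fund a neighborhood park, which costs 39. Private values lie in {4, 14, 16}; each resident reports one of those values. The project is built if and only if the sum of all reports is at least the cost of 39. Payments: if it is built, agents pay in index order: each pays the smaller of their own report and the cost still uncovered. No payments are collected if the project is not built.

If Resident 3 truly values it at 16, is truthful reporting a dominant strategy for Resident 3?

Consider the case where Resident 1 reports 4, Resident 2 reports 14 and Resident 4 reports 14.
Truthful report 16: project built, pays 16, utility 16 - 16 = 0.
Report 14 instead: project built, pays 14, utility 16 - 14 = 2.
Since 2 > 0, reporting 14 is strictly better here, so truthful reporting is not dominant.

No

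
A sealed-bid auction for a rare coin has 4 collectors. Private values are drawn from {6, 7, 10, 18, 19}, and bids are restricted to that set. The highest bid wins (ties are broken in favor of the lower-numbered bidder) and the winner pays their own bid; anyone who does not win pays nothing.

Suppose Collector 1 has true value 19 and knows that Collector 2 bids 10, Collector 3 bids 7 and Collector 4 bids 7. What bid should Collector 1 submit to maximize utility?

10

Bid 6: loses, pays 0, utility 0.
Bid 7: loses, pays 0, utility 0.
Bid 10: wins, pays 10, utility 19 - 10 = 9.
Bid 18: wins, pays 18, utility 19 - 18 = 1.
Bid 19: wins, pays 19, utility 19 - 19 = 0.
The best choice is 10 with utility 9.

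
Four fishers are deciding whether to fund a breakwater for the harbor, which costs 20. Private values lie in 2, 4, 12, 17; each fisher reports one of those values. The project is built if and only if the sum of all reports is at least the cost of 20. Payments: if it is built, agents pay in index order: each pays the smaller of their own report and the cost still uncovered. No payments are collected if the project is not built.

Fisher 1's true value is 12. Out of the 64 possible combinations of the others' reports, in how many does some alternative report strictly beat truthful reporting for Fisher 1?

56

Others report (2, 2, 12): truth gives 0; report 4 gives 8 > 0. Violating.
Others report (2, 2, 17): truth gives 0; report 2 gives 10 > 0. Violating.
Others report (2, 4, 12): truth gives 0; report 2 gives 10 > 0. Violating.
Others report (2, 4, 17): truth gives 0; report 2 gives 10 > 0. Violating.
Others report (2, 2, 2): truth gives 0; no alternative beats it.
Others report (2, 2, 4): truth gives 0; no alternative beats it.
(Checking all 64 profiles: 56 have a profitable deviation, 8 do not.)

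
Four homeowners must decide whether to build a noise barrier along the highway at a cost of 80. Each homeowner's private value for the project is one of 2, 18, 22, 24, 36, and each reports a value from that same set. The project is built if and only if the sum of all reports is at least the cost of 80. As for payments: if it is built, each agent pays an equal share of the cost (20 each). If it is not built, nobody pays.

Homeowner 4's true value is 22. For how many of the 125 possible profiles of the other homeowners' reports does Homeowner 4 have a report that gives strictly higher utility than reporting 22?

Others report (2, 18, 24): truth gives 0; report 36 gives 2 > 0. Violating.
Others report (2, 18, 36): truth gives 0; report 24 gives 2 > 0. Violating.
Others report (2, 22, 22): truth gives 0; report 36 gives 2 > 0. Violating.
Others report (2, 22, 24): truth gives 0; report 36 gives 2 > 0. Violating.
Others report (2, 2, 2): truth gives 0; no alternative beats it.
Others report (2, 2, 18): truth gives 0; no alternative beats it.
(Checking all 125 profiles: 25 have a profitable deviation, 100 do not.)

25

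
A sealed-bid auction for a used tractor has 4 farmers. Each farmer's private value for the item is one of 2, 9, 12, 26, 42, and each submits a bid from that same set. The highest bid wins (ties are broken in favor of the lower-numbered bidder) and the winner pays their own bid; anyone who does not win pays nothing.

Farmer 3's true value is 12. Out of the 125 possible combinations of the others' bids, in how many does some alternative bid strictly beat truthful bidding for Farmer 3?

Others bid (2, 2, 2): truth gives 0; bid 9 gives 3 > 0. Violating.
Others bid (2, 2, 9): truth gives 0; bid 9 gives 3 > 0. Violating.
Others bid (2, 2, 12): truth gives 0; no alternative beats it.
Others bid (2, 2, 26): truth gives 0; no alternative beats it.
(Checking all 125 profiles: 2 have a profitable deviation, 123 do not.)

2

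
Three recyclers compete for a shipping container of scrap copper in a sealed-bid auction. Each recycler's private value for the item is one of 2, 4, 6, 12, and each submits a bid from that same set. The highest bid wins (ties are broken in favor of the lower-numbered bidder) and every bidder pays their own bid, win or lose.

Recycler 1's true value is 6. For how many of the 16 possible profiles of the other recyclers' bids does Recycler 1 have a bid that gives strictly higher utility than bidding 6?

Others bid (2, 2): truth gives 0; bid 2 gives 4 > 0. Violating.
Others bid (2, 4): truth gives 0; bid 4 gives 2 > 0. Violating.
Others bid (2, 12): truth gives -6; bid 2 gives -2 > -6. Violating.
Others bid (4, 2): truth gives 0; bid 4 gives 2 > 0. Violating.
Others bid (2, 6): truth gives 0; no alternative beats it.
Others bid (4, 6): truth gives 0; no alternative beats it.
(Checking all 16 profiles: 11 have a profitable deviation, 5 do not.)

11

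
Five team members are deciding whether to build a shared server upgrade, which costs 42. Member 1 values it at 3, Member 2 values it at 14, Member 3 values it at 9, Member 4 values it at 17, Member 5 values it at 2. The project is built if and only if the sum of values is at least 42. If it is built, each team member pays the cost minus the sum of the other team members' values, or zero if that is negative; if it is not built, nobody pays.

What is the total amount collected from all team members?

31

Total value 45 ≥ cost 42, so it is built.
Member 1: others sum to 42; max(0, 42 - 42) = 0.
Member 2: others sum to 31; max(0, 42 - 31) = 11.
Member 3: others sum to 36; max(0, 42 - 36) = 6.
Member 4: others sum to 28; max(0, 42 - 28) = 14.
Member 5: others sum to 43; max(0, 42 - 43) = 0.
Total collected = 0 + 11 + 6 + 14 + 0 = 31.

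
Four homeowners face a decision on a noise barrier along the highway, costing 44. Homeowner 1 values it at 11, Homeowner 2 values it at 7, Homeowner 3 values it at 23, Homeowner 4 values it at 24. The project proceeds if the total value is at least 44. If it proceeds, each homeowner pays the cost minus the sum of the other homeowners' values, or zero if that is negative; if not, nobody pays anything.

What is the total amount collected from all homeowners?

5

Total value 65 ≥ cost 44, so it is built.
Homeowner 1: others sum to 54; max(0, 44 - 54) = 0.
Homeowner 2: others sum to 58; max(0, 44 - 58) = 0.
Homeowner 3: others sum to 42; max(0, 44 - 42) = 2.
Homeowner 4: others sum to 41; max(0, 44 - 41) = 3.
Total collected = 0 + 0 + 2 + 3 = 5.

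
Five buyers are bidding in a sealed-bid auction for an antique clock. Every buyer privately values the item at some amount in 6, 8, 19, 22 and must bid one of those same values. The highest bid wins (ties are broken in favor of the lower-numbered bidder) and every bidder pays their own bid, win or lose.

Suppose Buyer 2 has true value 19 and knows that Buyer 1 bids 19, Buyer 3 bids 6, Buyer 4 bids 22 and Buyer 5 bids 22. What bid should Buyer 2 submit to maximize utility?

22

Bid 6: loses but pays 6, utility -6.
Bid 8: loses but pays 8, utility -8.
Bid 19: loses but pays 19, utility -19.
Bid 22: wins, pays 22, utility 19 - 22 = -3.
The best choice is 22 with utility -3.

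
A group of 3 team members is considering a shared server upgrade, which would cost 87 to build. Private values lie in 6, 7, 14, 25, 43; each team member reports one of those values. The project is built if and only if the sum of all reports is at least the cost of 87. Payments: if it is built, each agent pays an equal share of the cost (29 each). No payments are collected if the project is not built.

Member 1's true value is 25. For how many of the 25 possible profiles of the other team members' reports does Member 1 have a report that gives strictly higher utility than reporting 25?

2

Others report (25, 43): truth gives -4; report 6 gives 0 > -4. Violating.
Others report (43, 25): truth gives -4; report 6 gives 0 > -4. Violating.
Others report (6, 6): truth gives 0; no alternative beats it.
Others report (6, 7): truth gives 0; no alternative beats it.
(Checking all 25 profiles: 2 have a profitable deviation, 23 do not.)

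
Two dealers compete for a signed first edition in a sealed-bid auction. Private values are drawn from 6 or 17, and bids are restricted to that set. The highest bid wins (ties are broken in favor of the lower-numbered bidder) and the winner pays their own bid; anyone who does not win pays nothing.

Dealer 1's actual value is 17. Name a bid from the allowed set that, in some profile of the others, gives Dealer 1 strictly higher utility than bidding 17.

Suppose Dealer 2 bids 6.
Bid 17: wins, pays 17, utility 17 - 17 = 0.
Bid 6: wins, pays 6, utility 17 - 6 = 11.
So bidding 6 beats truth here (11 > 0).

6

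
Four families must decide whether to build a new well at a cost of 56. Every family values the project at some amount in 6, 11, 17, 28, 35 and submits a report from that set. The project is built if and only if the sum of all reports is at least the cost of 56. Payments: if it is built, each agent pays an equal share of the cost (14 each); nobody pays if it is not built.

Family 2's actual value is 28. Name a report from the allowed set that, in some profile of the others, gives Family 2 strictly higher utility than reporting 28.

Suppose Family 1 reports 6, Family 3 reports 6 and Family 4 reports 11.
Report 28: project not built, utility 0.
Report 35: project built, pays 14, utility 28 - 14 = 14.
So reporting 35 beats truth here (14 > 0).

35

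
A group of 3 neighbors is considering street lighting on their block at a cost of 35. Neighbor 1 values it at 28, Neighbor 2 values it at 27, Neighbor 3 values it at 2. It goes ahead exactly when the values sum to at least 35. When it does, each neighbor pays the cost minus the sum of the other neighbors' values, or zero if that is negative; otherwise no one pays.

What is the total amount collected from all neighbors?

11

Total value 57 ≥ cost 35, so it is built.
Neighbor 1: others sum to 29; max(0, 35 - 29) = 6.
Neighbor 2: others sum to 30; max(0, 35 - 30) = 5.
Neighbor 3: others sum to 55; max(0, 35 - 55) = 0.
Total collected = 6 + 5 + 0 = 11.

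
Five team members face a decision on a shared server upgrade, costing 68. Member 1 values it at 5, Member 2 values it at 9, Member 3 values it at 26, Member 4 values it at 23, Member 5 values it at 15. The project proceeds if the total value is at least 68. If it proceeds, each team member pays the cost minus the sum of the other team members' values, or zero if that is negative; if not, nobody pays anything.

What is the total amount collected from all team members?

34

Total value 78 ≥ cost 68, so it is built.
Member 1: others sum to 73; max(0, 68 - 73) = 0.
Member 2: others sum to 69; max(0, 68 - 69) = 0.
Member 3: others sum to 52; max(0, 68 - 52) = 16.
Member 4: others sum to 55; max(0, 68 - 55) = 13.
Member 5: others sum to 63; max(0, 68 - 63) = 5.
Total collected = 0 + 0 + 16 + 13 + 5 = 34.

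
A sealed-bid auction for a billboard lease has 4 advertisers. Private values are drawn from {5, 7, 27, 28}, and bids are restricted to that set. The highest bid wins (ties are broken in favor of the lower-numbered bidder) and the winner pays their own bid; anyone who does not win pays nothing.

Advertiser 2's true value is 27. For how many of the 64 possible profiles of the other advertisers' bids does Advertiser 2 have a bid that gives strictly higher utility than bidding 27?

Others bid (5, 5, 5): truth gives 0; bid 7 gives 20 > 0. Violating.
Others bid (5, 5, 7): truth gives 0; bid 7 gives 20 > 0. Violating.
Others bid (5, 7, 5): truth gives 0; bid 7 gives 20 > 0. Violating.
Others bid (5, 7, 7): truth gives 0; bid 7 gives 20 > 0. Violating.
Others bid (5, 5, 27): truth gives 0; no alternative beats it.
Others bid (5, 5, 28): truth gives 0; no alternative beats it.
(Checking all 64 profiles: 4 have a profitable deviation, 60 do not.)

4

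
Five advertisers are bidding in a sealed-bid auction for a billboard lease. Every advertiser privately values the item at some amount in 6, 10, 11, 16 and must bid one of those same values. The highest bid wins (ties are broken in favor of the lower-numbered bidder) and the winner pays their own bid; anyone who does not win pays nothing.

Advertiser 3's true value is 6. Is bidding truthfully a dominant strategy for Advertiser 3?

Yes

Check each profile of the others' bids and compare truth against every alternative bid.
Others bid (6, 6, 6, 6): truth gives 0, best alternative gives -4.
Others bid (6, 6, 6, 10): truth gives 0, best alternative gives -4.
Others bid (6, 6, 10, 6): truth gives 0, best alternative gives -4.
Others bid (6, 6, 10, 10): truth gives 0, best alternative gives -4.
Others bid (6, 6, 6, 11): truth gives 0, best alternative gives 0.
Others bid (6, 6, 6, 16): truth gives 0, best alternative gives 0.
(Remaining 250 profiles checked similarly; truth is weakly best in each.)
In every case the truthful bid is at least as good as any alternative, so it is a dominant strategy.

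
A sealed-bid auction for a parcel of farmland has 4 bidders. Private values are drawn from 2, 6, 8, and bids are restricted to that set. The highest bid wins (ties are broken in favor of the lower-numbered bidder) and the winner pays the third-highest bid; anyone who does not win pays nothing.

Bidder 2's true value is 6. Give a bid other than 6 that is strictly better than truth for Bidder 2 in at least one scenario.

Suppose Bidder 1 bids 2, Bidder 3 bids 2 and Bidder 4 bids 8.
Bid 6: loses, pays 0, utility 0.
Bid 8: wins, pays 2, utility 6 - 2 = 4.
So bidding 8 beats truth here (4 > 0).

8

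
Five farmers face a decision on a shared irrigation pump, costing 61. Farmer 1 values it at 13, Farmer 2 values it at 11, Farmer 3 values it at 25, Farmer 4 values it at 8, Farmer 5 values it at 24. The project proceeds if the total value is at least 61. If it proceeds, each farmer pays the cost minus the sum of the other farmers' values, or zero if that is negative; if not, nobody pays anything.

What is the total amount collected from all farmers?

9

Total value 81 ≥ cost 61, so it is built.
Farmer 1: others sum to 68; max(0, 61 - 68) = 0.
Farmer 2: others sum to 70; max(0, 61 - 70) = 0.
Farmer 3: others sum to 56; max(0, 61 - 56) = 5.
Farmer 4: others sum to 73; max(0, 61 - 73) = 0.
Farmer 5: others sum to 57; max(0, 61 - 57) = 4.
Total collected = 0 + 0 + 5 + 0 + 4 = 9.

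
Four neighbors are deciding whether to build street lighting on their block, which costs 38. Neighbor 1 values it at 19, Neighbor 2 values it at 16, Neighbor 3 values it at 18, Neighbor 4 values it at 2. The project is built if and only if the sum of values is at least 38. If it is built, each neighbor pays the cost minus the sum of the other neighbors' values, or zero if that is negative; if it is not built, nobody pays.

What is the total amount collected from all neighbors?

Total value 55 ≥ cost 38, so it is built.
Neighbor 1: others sum to 36; max(0, 38 - 36) = 2.
Neighbor 2: others sum to 39; max(0, 38 - 39) = 0.
Neighbor 3: others sum to 37; max(0, 38 - 37) = 1.
Neighbor 4: others sum to 53; max(0, 38 - 53) = 0.
Total collected = 2 + 0 + 1 + 0 = 3.

3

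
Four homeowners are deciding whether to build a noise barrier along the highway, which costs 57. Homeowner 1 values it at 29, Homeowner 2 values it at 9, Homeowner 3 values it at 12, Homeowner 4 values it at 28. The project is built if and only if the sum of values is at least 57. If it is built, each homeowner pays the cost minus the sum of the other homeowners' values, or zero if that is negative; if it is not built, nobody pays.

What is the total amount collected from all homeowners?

15

Total value 78 ≥ cost 57, so it is built.
Homeowner 1: others sum to 49; max(0, 57 - 49) = 8.
Homeowner 2: others sum to 69; max(0, 57 - 69) = 0.
Homeowner 3: others sum to 66; max(0, 57 - 66) = 0.
Homeowner 4: others sum to 50; max(0, 57 - 50) = 7.
Total collected = 8 + 0 + 0 + 7 = 15.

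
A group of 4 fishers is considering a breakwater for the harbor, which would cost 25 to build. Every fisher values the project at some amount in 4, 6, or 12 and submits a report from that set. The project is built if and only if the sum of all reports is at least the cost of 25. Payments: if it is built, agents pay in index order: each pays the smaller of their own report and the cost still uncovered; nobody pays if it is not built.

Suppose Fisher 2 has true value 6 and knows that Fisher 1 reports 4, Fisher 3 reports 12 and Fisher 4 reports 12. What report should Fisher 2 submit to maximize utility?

Report 4: project built, pays 4, utility 6 - 4 = 2.
Report 6: project built, pays 6, utility 6 - 6 = 0.
Report 12: project built, pays 12, utility 6 - 12 = -6.
The best choice is 4 with utility 2.

4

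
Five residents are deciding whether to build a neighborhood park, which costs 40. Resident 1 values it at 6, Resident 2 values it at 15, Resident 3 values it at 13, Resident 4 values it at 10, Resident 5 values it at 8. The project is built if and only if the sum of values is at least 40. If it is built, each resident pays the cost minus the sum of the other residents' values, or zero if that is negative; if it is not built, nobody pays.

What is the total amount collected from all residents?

4

Total value 52 ≥ cost 40, so it is built.
Resident 1: others sum to 46; max(0, 40 - 46) = 0.
Resident 2: others sum to 37; max(0, 40 - 37) = 3.
Resident 3: others sum to 39; max(0, 40 - 39) = 1.
Resident 4: others sum to 42; max(0, 40 - 42) = 0.
Resident 5: others sum to 44; max(0, 40 - 44) = 0.
Total collected = 0 + 3 + 1 + 0 + 0 = 4.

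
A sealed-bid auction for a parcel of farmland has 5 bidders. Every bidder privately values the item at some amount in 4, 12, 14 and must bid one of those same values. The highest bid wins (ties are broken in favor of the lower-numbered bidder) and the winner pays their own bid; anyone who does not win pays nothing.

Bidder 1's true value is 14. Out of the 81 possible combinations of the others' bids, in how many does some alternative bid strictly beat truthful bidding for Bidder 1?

16

Others bid (4, 4, 4, 4): truth gives 0; bid 4 gives 10 > 0. Violating.
Others bid (4, 4, 4, 12): truth gives 0; bid 12 gives 2 > 0. Violating.
Others bid (4, 4, 12, 4): truth gives 0; bid 12 gives 2 > 0. Violating.
Others bid (4, 4, 12, 12): truth gives 0; bid 12 gives 2 > 0. Violating.
Others bid (4, 4, 4, 14): truth gives 0; no alternative beats it.
Others bid (4, 4, 12, 14): truth gives 0; no alternative beats it.
(Checking all 81 profiles: 16 have a profitable deviation, 65 do not.)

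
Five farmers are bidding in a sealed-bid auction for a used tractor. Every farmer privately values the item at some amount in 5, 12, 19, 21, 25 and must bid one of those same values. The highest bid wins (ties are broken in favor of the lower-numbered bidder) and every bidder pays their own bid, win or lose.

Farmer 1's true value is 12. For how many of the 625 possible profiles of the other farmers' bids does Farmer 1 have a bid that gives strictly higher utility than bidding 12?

610

Others bid (5, 5, 5, 5): truth gives 0; bid 5 gives 7 > 0. Violating.
Others bid (5, 5, 5, 19): truth gives -12; bid 5 gives -5 > -12. Violating.
Others bid (5, 5, 5, 21): truth gives -12; bid 5 gives -5 > -12. Violating.
Others bid (5, 5, 5, 25): truth gives -12; bid 5 gives -5 > -12. Violating.
Others bid (5, 5, 5, 12): truth gives 0; no alternative beats it.
Others bid (5, 5, 12, 5): truth gives 0; no alternative beats it.
(Checking all 625 profiles: 610 have a profitable deviation, 15 do not.)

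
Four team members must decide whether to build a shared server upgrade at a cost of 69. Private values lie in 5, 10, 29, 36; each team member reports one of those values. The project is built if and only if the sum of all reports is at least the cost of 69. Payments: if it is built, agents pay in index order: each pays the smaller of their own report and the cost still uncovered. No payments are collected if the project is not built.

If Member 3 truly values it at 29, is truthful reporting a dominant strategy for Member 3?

No

Consider the case where Member 1 reports 5, Member 2 reports 29 and Member 4 reports 29.
Truthful report 29: project built, pays 29, utility 29 - 29 = 0.
Report 10 instead: project built, pays 10, utility 29 - 10 = 19.
Since 19 > 0, reporting 10 is strictly better here, so truthful reporting is not dominant.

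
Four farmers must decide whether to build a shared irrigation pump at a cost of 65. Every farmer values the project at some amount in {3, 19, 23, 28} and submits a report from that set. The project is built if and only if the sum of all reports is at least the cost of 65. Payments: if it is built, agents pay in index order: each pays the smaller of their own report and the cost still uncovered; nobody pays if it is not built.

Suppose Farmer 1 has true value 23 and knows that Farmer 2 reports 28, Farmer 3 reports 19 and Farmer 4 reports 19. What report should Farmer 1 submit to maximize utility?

Report 3: project built, pays 3, utility 23 - 3 = 20.
Report 19: project built, pays 19, utility 23 - 19 = 4.
Report 23: project built, pays 23, utility 23 - 23 = 0.
Report 28: project built, pays 28, utility 23 - 28 = -5.
The best choice is 3 with utility 20.

3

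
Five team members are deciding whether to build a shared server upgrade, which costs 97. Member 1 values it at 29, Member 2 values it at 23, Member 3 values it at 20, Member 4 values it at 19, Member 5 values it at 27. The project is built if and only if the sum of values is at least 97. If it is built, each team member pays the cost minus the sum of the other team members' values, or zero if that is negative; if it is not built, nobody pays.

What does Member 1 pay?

Total value 118 ≥ cost 97, so the project is built.
The other team members' values sum to 89.
Cost minus that sum is 97 - 89 = 8.

8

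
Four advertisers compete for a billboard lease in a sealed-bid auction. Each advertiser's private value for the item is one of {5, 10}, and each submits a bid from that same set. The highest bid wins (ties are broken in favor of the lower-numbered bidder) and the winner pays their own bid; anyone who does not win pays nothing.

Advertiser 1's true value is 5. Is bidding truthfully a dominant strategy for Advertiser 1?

Check each profile of the others' bids and compare truth against every alternative bid.
Others bid (5, 5, 5): truth gives 0, best alternative gives -5.
Others bid (5, 5, 10): truth gives 0, best alternative gives -5.
Others bid (5, 10, 5): truth gives 0, best alternative gives -5.
Others bid (5, 10, 10): truth gives 0, best alternative gives -5.
Others bid (10, 5, 5): truth gives 0, best alternative gives -5.
Others bid (10, 5, 10): truth gives 0, best alternative gives -5.
(Remaining 2 profiles checked similarly; truth is weakly best in each.)
In every case the truthful bid is at least as good as any alternative, so it is a dominant strategy.

Yes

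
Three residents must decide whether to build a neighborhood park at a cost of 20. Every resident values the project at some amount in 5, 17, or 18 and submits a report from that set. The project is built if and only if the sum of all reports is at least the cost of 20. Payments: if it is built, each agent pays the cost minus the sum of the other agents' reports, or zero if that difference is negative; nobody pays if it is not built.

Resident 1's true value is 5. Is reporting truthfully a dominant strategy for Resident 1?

Yes

Check each profile of the others' reports and compare truth against every alternative report.
Others report (5, 5): truth gives 0, best alternative gives -5.
Others report (5, 17): truth gives 5, best alternative gives 5.
Others report (5, 18): truth gives 5, best alternative gives 5.
Others report (17, 5): truth gives 5, best alternative gives 5.
Others report (17, 17): truth gives 5, best alternative gives 5.
Others report (17, 18): truth gives 5, best alternative gives 5.
(Remaining 3 profiles checked similarly; truth is weakly best in each.)
In every case the truthful report is at least as good as any alternative, so it is a dominant strategy.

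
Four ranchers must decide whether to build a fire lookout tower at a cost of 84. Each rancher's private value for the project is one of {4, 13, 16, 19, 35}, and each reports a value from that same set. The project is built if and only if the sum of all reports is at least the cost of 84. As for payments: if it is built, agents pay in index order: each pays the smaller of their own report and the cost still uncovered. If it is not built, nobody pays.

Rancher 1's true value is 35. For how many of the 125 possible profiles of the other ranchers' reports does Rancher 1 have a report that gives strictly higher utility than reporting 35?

Others report (4, 35, 35): truth gives 0; report 13 gives 22 > 0. Violating.
Others report (13, 19, 35): truth gives 0; report 19 gives 16 > 0. Violating.
Others report (13, 35, 19): truth gives 0; report 19 gives 16 > 0. Violating.
Others report (13, 35, 35): truth gives 0; report 4 gives 31 > 0. Violating.
Others report (4, 4, 4): truth gives 0; no alternative beats it.
Others report (4, 4, 13): truth gives 0; no alternative beats it.
(Checking all 125 profiles: 31 have a profitable deviation, 94 do not.)

31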